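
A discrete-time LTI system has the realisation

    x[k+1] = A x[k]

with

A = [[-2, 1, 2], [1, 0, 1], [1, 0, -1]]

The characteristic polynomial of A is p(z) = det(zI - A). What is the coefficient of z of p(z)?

Expand det(zI - A) for the 3×3 matrix.
p(z) = z^3 + 3z^2 - z - 2.
(Check: constant term = det(-A) = (-1)^3 det A = -2; coefficient of z^2 = -tr A = 3.)
The coefficient of z is -1.

-1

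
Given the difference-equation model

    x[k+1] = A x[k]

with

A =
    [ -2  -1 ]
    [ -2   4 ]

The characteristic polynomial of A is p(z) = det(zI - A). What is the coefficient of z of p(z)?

For a 2×2 matrix, det(zI - A) = z^2 - (tr A)z + det A.
tr A = 2, det A = -10.
So p(z) = z^2 - 2z - 10.
The coefficient of z is -2.

-2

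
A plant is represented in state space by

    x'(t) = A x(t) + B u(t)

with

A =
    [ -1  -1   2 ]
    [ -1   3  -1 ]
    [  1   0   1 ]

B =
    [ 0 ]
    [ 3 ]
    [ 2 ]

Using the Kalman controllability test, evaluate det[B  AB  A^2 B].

AB = [[1], [7], [2]]
A^2B = [[-4], [18], [3]]
Controllability matrix C = [B  AB  A^2B] = [[0, 1, -4], [3, 7, 18], [2, 2, 3]]
Expanding along the first row, det(C) = 0·(7·3 - 18·2) - 1·(3·3 - 18·2) + (-4)·(3·2 - 7·2) = 0·(-15) - 1·(-27) + (-4)·(-8) = 59
Since det(C) ≠ 0, rank(C) = 3 and the system is completely controllable.

59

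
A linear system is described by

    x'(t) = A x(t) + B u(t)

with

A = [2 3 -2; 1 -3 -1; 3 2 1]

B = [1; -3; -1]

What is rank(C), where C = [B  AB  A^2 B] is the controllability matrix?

3

AB = [[-5], [11], [-4]]
A^2B = [[31], [-34], [3]]
Controllability matrix C = [B  AB  A^2B] = [[1, -5, 31], [-3, 11, -34], [-1, -4, 3]]
det(C) = 1·(11·3 - (-34)·(-4)) - (-5)·((-3)·3 - (-34)·(-1)) + 31·((-3)·(-4) - 11·(-1)) = 1·(-103) - (-5)·(-43) + 31·23 = 395 ≠ 0, so rank(C) = 3.
rank(C) = 3 = n, so the pair (A, B) is completely controllable.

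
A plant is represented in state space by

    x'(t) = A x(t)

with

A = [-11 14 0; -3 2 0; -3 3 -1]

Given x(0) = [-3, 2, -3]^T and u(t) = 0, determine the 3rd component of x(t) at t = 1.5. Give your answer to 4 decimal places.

det(sI - A) = s^3 - (tr A)s^2 + (M11 + M22 + M33)s - det A, where Mii is the 2×2 principal minor of A obtained by deleting row i and column i.
tr A = (-11) + 2 + (-1) = -10; M11 = 2·(-1) - 0·3 = -2 - 0 = -2; M22 = (-11)·(-1) - 0·(-3) = 11 - 0 = 11; M33 = (-11)·2 - 14·(-3) = -22 - (-42) = 20; sum of minors = 29.
det A = (-11)·(2·(-1) - 0·3) - 14·((-3)·(-1) - 0·(-3)) + 0·((-3)·3 - 2·(-3)) = (-11)·(-2) - 14·3 + 0·(-3) = -20.
So p(s) = det(sI - A) = s^3 + 10s^2 + 29s + 20.
Rational-root test: any integer root divides 20. Testing small divisors, s = -1 works: p(-1) = -1 + 10 + (-29) + 20 = 0, so (s + 1) is a factor.
Dividing, p(s) = (s + 1)(s^2 + 9s + 20).
Factor s^2 + 9s + 20: two numbers with sum -9 and product 20 are -4 and -5, so s^2 + 9s + 20 = (s + 4)(s + 5).
Hence p(s) = (s + 1) (s + 4) (s + 5), with roots -5, -4, -1.
The eigenvalues -5, -4, -1 are distinct and real, so A is diagonalisable and x(t) = e^{At} x(0) = V diag(e^{λ_i t}) V^{-1} x(0), where the columns of V are the eigenvectors.
λ = -5: A - (-5)I = [[-6, 14, 0], [-3, 7, 0], [-3, 3, 4]]. v must be orthogonal to every row; (row 1) × (row 3) = [56, 24, 24], so take v_1 = [7, 3, 3]^T.
λ = -4: A - (-4)I = [[-7, 14, 0], [-3, 6, 0], [-3, 3, 3]]. v must be orthogonal to every row; (row 1) × (row 3) = [42, 21, 21], so take v_2 = [2, 1, 1]^T.
λ = -1: A - (-1)I = [[-10, 14, 0], [-3, 3, 0], [-3, 3, 0]]. v must be orthogonal to every row; (row 1) × (row 2) = [0, 0, 12], so take v_3 = [0, 0, 1]^T.
V = [v_1 v_2 v_3] = [[7, 2, 0], [3, 1, 0], [3, 1, 1]] has det V = 1, so V^{-1} = adj(V)/det V = [[1, -2, 0], [-3, 7, 0], [0, -1, 1]].
Modal coordinates z(0) = V^{-1} x(0): 1·(-3) + (-2)·2 + 0·(-3) = -7; (-3)·(-3) + 7·2 + 0·(-3) = 23; 0·(-3) + (-1)·2 + 1·(-3) = -5; so z(0) = [-7, 23, -5]^T.
x_3(t) = Σ_i (v_i)_3 · z_i(0) · e^{λ_i t} (row 3 of V times the modal terms).
x_3(1.5) = 3·(-7)·e^{-5·1.5} + 1·23·e^{-4·1.5} + 1·(-5)·e^{-1·1.5} = (-21)·0.00055308 + 23·0.00247875 + (-5)·0.22313016 = -1.0703.

-1.0703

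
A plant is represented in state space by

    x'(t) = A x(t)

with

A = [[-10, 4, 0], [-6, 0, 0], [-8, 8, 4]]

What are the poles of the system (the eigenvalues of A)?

det(sI - A) = s^3 - (tr A)s^2 + (M11 + M22 + M33)s - det A, where Mii is the 2×2 principal minor of A obtained by deleting row i and column i.
tr A = (-10) + 0 + 4 = -6; M11 = 0·4 - 0·8 = 0 - 0 = 0; M22 = (-10)·4 - 0·(-8) = -40 - 0 = -40; M33 = (-10)·0 - 4·(-6) = 0 - (-24) = 24; sum of minors = -16.
det A = (-10)·(0·4 - 0·8) - 4·((-6)·4 - 0·(-8)) + 0·((-6)·8 - 0·(-8)) = (-10)·0 - 4·(-24) + 0·(-48) = 96.
So p(s) = det(sI - A) = s^3 + 6s^2 - 16s - 96.
Rational-root test: any integer root divides -96. Testing small divisors, s = -4 works: p(-4) = -64 + 96 + 64 + (-96) = 0, so (s + 4) is a factor.
Dividing, p(s) = (s + 4)(s^2 + 2s - 24).
Factor s^2 + 2s - 24: two numbers with sum -2 and product -24 are 4 and -6, so s^2 + 2s - 24 = (s - 4)(s + 6).
Hence p(s) = (s - 4) (s + 4) (s + 6), with roots -6, -4, 4.
At least one eigenvalue has non-negative real part, so the system is not asymptotically stable.

-6, -4, 4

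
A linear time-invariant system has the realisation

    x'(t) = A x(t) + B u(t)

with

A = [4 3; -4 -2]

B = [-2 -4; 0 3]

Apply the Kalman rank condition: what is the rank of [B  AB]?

2

AB = [[-8, -7], [8, 10]]
Controllability matrix C = [B  AB] = [[-2, -4, -8, -7], [0, 3, 8, 10]]
Take the 2×2 submatrix of C formed by columns 1, 2: [[-2, -4], [0, 3]]. Its determinant is (-2)·3 - (-4)·0 = -6 - 0 = -6 ≠ 0.
So rank(C) ≥ 2; since C has 2 rows, rank(C) = 2.
rank(C) = 2 = n, so the pair (A, B) is completely controllable.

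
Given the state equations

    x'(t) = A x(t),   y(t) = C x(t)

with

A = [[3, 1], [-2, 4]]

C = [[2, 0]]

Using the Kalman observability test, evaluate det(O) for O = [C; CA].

CA = [[6, 2]]
Observability matrix O = [C; CA] = [[2, 0], [6, 2]]
det(O) = 2·2 - 0·6 = 4 - 0 = 4
Since det(O) ≠ 0, rank(O) = 2 and the system is completely observable.

4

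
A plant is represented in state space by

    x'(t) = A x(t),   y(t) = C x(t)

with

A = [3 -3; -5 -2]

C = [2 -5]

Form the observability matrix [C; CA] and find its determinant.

163

CA = [[31, 4]]
Observability matrix O = [C; CA] = [[2, -5], [31, 4]]
det(O) = 2·4 - (-5)·31 = 8 - (-155) = 163
Since det(O) ≠ 0, rank(O) = 2 and the system is completely observable.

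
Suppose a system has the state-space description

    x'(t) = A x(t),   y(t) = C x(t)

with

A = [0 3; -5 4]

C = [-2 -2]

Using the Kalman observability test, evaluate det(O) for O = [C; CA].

48

CA = [[10, -14]]
Observability matrix O = [C; CA] = [[-2, -2], [10, -14]]
det(O) = (-2)·(-14) - (-2)·10 = 28 - (-20) = 48
Since det(O) ≠ 0, rank(O) = 2 and the system is completely observable.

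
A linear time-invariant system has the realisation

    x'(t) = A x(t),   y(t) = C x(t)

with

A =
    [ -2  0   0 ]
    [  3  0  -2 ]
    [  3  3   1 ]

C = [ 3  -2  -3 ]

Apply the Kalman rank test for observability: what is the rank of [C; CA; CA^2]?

3

CA = [[-21, -9, 1]]
CA^2 = [[18, 3, 19]]
Observability matrix O = [C; CA; CA^2] = [[3, -2, -3], [-21, -9, 1], [18, 3, 19]]
det(O) = 3·((-9)·19 - 1·3) - (-2)·((-21)·19 - 1·18) + (-3)·((-21)·3 - (-9)·18) = 3·(-174) - (-2)·(-417) + (-3)·99 = -1653 ≠ 0, so rank(O) = 3.
rank(O) = 3 = n, so the pair (A, C) is completely observable.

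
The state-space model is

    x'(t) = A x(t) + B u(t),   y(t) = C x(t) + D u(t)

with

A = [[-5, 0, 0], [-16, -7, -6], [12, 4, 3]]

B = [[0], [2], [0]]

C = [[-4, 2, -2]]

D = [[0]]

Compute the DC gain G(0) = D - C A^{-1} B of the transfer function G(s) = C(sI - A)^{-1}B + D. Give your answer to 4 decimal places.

G(0) = C(-A)^{-1}B + D = -C A^{-1} B + D.
det A = -15, so A^{-1} = (1/-15)·adj(A) = [[-1/5, 0, 0], [8/5, 1, 2], [-4/3, -4/3, -7/3]]
A^{-1} B = [0, 2, -8/3]^T
C A^{-1} B = 28/3
G(0) = D - C A^{-1} B = 0 - (28/3) = -28/3 ≈ -9.3333

-9.3333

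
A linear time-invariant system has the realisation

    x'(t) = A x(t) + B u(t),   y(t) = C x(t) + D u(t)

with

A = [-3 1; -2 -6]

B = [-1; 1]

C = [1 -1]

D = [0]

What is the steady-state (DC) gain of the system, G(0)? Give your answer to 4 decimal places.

G(0) = C(-A)^{-1}B + D = -C A^{-1} B + D.
det A = 20, so A^{-1} = (1/20)·adj(A) = [[-3/10, -1/20], [1/10, -3/20]]
A^{-1} B = [1/4, -1/4]^T
C A^{-1} B = 1/2
G(0) = D - C A^{-1} B = 0 - (1/2) = -1/2 ≈ -0.5000

-0.5000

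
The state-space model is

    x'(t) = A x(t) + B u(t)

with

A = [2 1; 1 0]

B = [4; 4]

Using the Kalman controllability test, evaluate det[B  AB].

-32

AB = [[12], [4]]
Controllability matrix C = [B  AB] = [[4, 12], [4, 4]]
det(C) = 4·4 - 12·4 = 16 - 48 = -32
Since det(C) ≠ 0, rank(C) = 2 and the system is completely controllable.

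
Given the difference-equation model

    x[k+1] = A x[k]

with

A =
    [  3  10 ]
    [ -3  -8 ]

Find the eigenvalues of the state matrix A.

-3, -2

det(zI - A) = z^2 - (tr A)z + det A, with tr A = 3 + (-8) = -5 and det A = 3·(-8) - 10·(-3) = -24 - (-30) = 6.
So p(z) = det(zI - A) = z^2 + 5z + 6.
Factor z^2 + 5z + 6: two numbers with sum -5 and product 6 are -2 and -3, so z^2 + 5z + 6 = (z + 2)(z + 3).
Hence p(z) = (z + 2) (z + 3), with roots -3, -2.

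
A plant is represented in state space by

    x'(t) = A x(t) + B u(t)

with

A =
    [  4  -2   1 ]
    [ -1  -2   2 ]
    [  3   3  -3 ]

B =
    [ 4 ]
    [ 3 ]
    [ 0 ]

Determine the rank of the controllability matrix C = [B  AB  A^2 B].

AB = [[10], [-10], [21]]
A^2B = [[81], [52], [-63]]
Controllability matrix C = [B  AB  A^2B] = [[4, 10, 81], [3, -10, 52], [0, 21, -63]]
det(C) = 4·((-10)·(-63) - 52·21) - 10·(3·(-63) - 52·0) + 81·(3·21 - (-10)·0) = 4·(-462) - 10·(-189) + 81·63 = 5145 ≠ 0, so rank(C) = 3.
rank(C) = 3 = n, so the pair (A, B) is completely controllable.

3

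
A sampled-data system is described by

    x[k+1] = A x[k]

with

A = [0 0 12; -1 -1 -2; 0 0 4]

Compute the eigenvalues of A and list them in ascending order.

-1, 0, 4

det(zI - A) = z^3 - (tr A)z^2 + (M11 + M22 + M33)z - det A, where Mii is the 2×2 principal minor of A obtained by deleting row i and column i.
tr A = 0 + (-1) + 4 = 3; M11 = (-1)·4 - (-2)·0 = -4 - 0 = -4; M22 = 0·4 - 12·0 = 0 - 0 = 0; M33 = 0·(-1) - 0·(-1) = 0 - 0 = 0; sum of minors = -4.
det A = 0·((-1)·4 - (-2)·0) - 0·((-1)·4 - (-2)·0) + 12·((-1)·0 - (-1)·0) = 0·(-4) - 0·(-4) + 12·0 = 0.
So p(z) = det(zI - A) = z^3 - 3z^2 - 4z.
The constant term is 0, so p(z) = z(z^2 - 3z - 4).
Factor z^2 - 3z - 4: two numbers with sum 3 and product -4 are 4 and -1, so z^2 - 3z - 4 = (z - 4)(z + 1).
Hence p(z) = z (z - 4) (z + 1), with roots -1, 0, 4.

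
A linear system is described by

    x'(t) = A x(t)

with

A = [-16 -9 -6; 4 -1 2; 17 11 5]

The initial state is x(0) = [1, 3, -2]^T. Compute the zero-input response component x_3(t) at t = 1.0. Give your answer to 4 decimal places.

-0.0640

det(sI - A) = s^3 - (tr A)s^2 + (M11 + M22 + M33)s - det A, where Mii is the 2×2 principal minor of A obtained by deleting row i and column i.
tr A = (-16) + (-1) + 5 = -12; M11 = (-1)·5 - 2·11 = -5 - 22 = -27; M22 = (-16)·5 - (-6)·17 = -80 - (-102) = 22; M33 = (-16)·(-1) - (-9)·4 = 16 - (-36) = 52; sum of minors = 47.
det A = (-16)·((-1)·5 - 2·11) - (-9)·(4·5 - 2·17) + (-6)·(4·11 - (-1)·17) = (-16)·(-27) - (-9)·(-14) + (-6)·61 = -60.
So p(s) = det(sI - A) = s^3 + 12s^2 + 47s + 60.
Rational-root test: any integer root divides 60. Testing small divisors, s = -3 works: p(-3) = -27 + 108 + (-141) + 60 = 0, so (s + 3) is a factor.
Dividing, p(s) = (s + 3)(s^2 + 9s + 20).
Factor s^2 + 9s + 20: two numbers with sum -9 and product 20 are -4 and -5, so s^2 + 9s + 20 = (s + 4)(s + 5).
Hence p(s) = (s + 3) (s + 4) (s + 5), with roots -5, -4, -3.
The eigenvalues -5, -4, -3 are distinct and real, so A is diagonalisable and x(t) = e^{At} x(0) = V diag(e^{λ_i t}) V^{-1} x(0), where the columns of V are the eigenvectors.
λ = -5: A - (-5)I = [[-11, -9, -6], [4, 4, 2], [17, 11, 10]]. v must be orthogonal to every row; (row 1) × (row 2) = [6, -2, -8], so take v_1 = [-3, 1, 4]^T.
λ = -4: A - (-4)I = [[-12, -9, -6], [4, 3, 2], [17, 11, 9]]. v must be orthogonal to every row; (row 1) × (row 3) = [-15, 6, 21], so take v_2 = [-5, 2, 7]^T.
λ = -3: A - (-3)I = [[-13, -9, -6], [4, 2, 2], [17, 11, 8]]. v must be orthogonal to every row; (row 1) × (row 2) = [-6, 2, 10], so take v_3 = [-3, 1, 5]^T.
V = [v_1 v_2 v_3] = [[-3, -5, -3], [1, 2, 1], [4, 7, 5]] has det V = -1, so V^{-1} = adj(V)/det V = [[-3, -4, -1], [1, 3, 0], [1, -1, 1]].
Modal coordinates z(0) = V^{-1} x(0): (-3)·1 + (-4)·3 + (-1)·(-2) = -13; 1·1 + 3·3 + 0·(-2) = 10; 1·1 + (-1)·3 + 1·(-2) = -4; so z(0) = [-13, 10, -4]^T.
x_3(t) = Σ_i (v_i)_3 · z_i(0) · e^{λ_i t} (row 3 of V times the modal terms).
x_3(1.0) = 4·(-13)·e^{-5·1.0} + 7·10·e^{-4·1.0} + 5·(-4)·e^{-3·1.0} = (-52)·0.006738 + 70·0.018316 + (-20)·0.049787 = -0.0640.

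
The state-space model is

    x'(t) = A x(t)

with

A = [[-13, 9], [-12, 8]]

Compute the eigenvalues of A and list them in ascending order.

-4, -1

det(sI - A) = s^2 - (tr A)s + det A, with tr A = (-13) + 8 = -5 and det A = (-13)·8 - 9·(-12) = -104 - (-108) = 4.
So p(s) = det(sI - A) = s^2 + 5s + 4.
Factor s^2 + 5s + 4: two numbers with sum -5 and product 4 are -1 and -4, so s^2 + 5s + 4 = (s + 1)(s + 4).
Hence p(s) = (s + 1) (s + 4), with roots -4, -1.
All eigenvalues have negative real part, so the system is asymptotically stable.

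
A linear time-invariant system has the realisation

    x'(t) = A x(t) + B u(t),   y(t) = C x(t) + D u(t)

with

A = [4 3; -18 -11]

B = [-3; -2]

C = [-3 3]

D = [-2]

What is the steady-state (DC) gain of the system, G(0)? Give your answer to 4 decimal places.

G(0) = C(-A)^{-1}B + D = -C A^{-1} B + D.
det A = 10, so A^{-1} = (1/10)·adj(A) = [[-11/10, -3/10], [9/5, 2/5]]
A^{-1} B = [39/10, -31/5]^T
C A^{-1} B = -303/10
G(0) = D - C A^{-1} B = -2 - (-303/10) = 283/10 ≈ 28.3000

28.3000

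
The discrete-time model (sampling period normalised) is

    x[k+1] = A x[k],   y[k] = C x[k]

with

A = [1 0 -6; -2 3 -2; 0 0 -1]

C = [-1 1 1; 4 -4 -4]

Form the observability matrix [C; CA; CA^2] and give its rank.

CA = [[-3, 3, 3], [12, -12, -12]]
CA^2 = [[-9, 9, 9], [36, -36, -36]]
Observability matrix O = [C; CA; CA^2] = [[-1, 1, 1], [4, -4, -4], [-3, 3, 3], [12, -12, -12], [-9, 9, 9], [36, -36, -36]]
Every row of O is a scalar multiple of row 1 = [-1, 1, 1] (multipliers 1, -4, 3, -12, 9, -36), so the rows span a one-dimensional space.
O ≠ 0, hence rank(O) = 1.
rank(O) = 1 < n = 3, so the pair (A, C) is not completely observable.

1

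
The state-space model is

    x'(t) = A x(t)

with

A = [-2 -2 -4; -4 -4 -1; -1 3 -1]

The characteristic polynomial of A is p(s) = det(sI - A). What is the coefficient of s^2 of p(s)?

Expand det(sI - A) for the 3×3 matrix.
p(s) = s^3 + 7s^2 + 5s - 56.
(Check: constant term = det(-A) = (-1)^3 det A = -56; coefficient of s^2 = -tr A = 7.)
The coefficient of s^2 is 7.

7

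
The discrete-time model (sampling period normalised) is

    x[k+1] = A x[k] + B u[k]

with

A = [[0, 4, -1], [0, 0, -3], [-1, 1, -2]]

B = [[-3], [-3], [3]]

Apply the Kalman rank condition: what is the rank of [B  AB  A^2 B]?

3

AB = [[-15], [-9], [-6]]
A^2B = [[-30], [18], [18]]
Controllability matrix C = [B  AB  A^2B] = [[-3, -15, -30], [-3, -9, 18], [3, -6, 18]]
det(C) = (-3)·((-9)·18 - 18·(-6)) - (-15)·((-3)·18 - 18·3) + (-30)·((-3)·(-6) - (-9)·3) = (-3)·(-54) - (-15)·(-108) + (-30)·45 = -2808 ≠ 0, so rank(C) = 3.
rank(C) = 3 = n, so the pair (A, B) is completely controllable.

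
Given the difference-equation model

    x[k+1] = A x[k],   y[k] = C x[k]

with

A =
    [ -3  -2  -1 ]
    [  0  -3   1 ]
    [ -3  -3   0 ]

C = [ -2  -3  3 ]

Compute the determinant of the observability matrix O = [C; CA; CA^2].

CA = [[-3, 4, -1]]
CA^2 = [[12, -3, 7]]
Observability matrix O = [C; CA; CA^2] = [[-2, -3, 3], [-3, 4, -1], [12, -3, 7]]
Expanding along the first row, det(O) = (-2)·(4·7 - (-1)·(-3)) - (-3)·((-3)·7 - (-1)·12) + 3·((-3)·(-3) - 4·12) = (-2)·25 - (-3)·(-9) + 3·(-39) = -194
Since det(O) ≠ 0, rank(O) = 3 and the system is completely observable.

-194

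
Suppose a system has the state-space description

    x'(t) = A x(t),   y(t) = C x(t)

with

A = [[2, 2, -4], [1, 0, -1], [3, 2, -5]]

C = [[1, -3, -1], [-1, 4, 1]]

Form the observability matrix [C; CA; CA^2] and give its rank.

2

CA = [[-4, 0, 4], [5, 0, -5]]
CA^2 = [[4, 0, -4], [-5, 0, 5]]
Observability matrix O = [C; CA; CA^2] = [[1, -3, -1], [-1, 4, 1], [-4, 0, 4], [5, 0, -5], [4, 0, -4], [-5, 0, 5]]
The columns c1, c2, c3 of O are linearly dependent: c1 + c3 = 0 (check each entry), so rank(O) ≤ 2.
The 2×2 minor from rows 1, 2, columns 1, 2 is 1·4 - (-3)·(-1) = 4 - 3 = 1 ≠ 0, so rank(O) = 2.
rank(O) = 2 < n = 3, so the pair (A, C) is not completely observable.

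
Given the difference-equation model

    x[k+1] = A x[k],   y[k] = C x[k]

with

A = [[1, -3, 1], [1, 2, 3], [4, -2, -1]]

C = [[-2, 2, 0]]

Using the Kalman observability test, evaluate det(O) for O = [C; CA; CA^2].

-216

CA = [[0, 10, 4]]
CA^2 = [[26, 12, 26]]
Observability matrix O = [C; CA; CA^2] = [[-2, 2, 0], [0, 10, 4], [26, 12, 26]]
Expanding along the first row, det(O) = (-2)·(10·26 - 4·12) - 2·(0·26 - 4·26) + 0·(0·12 - 10·26) = (-2)·212 - 2·(-104) + 0·(-260) = -216
Since det(O) ≠ 0, rank(O) = 3 and the system is completely observable.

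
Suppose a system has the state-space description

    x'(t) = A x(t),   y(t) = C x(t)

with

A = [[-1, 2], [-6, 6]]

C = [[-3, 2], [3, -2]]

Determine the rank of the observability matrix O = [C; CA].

1

CA = [[-9, 6], [9, -6]]
Observability matrix O = [C; CA] = [[-3, 2], [3, -2], [-9, 6], [9, -6]]
Every row of O is a scalar multiple of row 1 = [-3, 2] (multipliers 1, -1, 3, -3), so the rows span a one-dimensional space.
O ≠ 0, hence rank(O) = 1.
rank(O) = 1 < n = 2, so the pair (A, C) is not completely observable.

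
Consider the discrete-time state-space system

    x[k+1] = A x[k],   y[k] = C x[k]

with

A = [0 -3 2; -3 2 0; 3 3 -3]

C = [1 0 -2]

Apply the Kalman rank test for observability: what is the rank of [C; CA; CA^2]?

CA = [[-6, -9, 8]]
CA^2 = [[51, 24, -36]]
Observability matrix O = [C; CA; CA^2] = [[1, 0, -2], [-6, -9, 8], [51, 24, -36]]
det(O) = 1·((-9)·(-36) - 8·24) - 0·((-6)·(-36) - 8·51) + (-2)·((-6)·24 - (-9)·51) = 1·132 - 0·(-192) + (-2)·315 = -498 ≠ 0, so rank(O) = 3.
rank(O) = 3 = n, so the pair (A, C) is completely observable.

3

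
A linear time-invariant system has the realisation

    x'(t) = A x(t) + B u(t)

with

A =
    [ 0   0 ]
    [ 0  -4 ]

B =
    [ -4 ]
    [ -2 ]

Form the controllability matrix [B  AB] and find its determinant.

-32

AB = [[0], [8]]
Controllability matrix C = [B  AB] = [[-4, 0], [-2, 8]]
det(C) = (-4)·8 - 0·(-2) = -32 - 0 = -32
Since det(C) ≠ 0, rank(C) = 2 and the system is completely controllable.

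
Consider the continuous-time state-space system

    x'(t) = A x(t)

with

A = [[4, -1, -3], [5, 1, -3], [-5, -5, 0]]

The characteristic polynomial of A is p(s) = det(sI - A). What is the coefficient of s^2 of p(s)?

-5

Expand det(sI - A) for the 3×3 matrix.
p(s) = s^3 - 5s^2 - 21s + 15.
(Check: constant term = det(-A) = (-1)^3 det A = 15; coefficient of s^2 = -tr A = -5.)
The coefficient of s^2 is -5.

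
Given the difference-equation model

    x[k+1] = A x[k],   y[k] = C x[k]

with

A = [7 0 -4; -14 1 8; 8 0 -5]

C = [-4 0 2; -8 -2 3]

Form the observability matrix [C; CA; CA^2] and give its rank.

CA = [[-12, 0, 6], [-4, -2, 1]]
CA^2 = [[-36, 0, 18], [8, -2, -5]]
Observability matrix O = [C; CA; CA^2] = [[-4, 0, 2], [-8, -2, 3], [-12, 0, 6], [-4, -2, 1], [-36, 0, 18], [8, -2, -5]]
The columns c1, c2, c3 of O are linearly dependent: c1 - c2 + 2·c3 = 0 (check each entry), so rank(O) ≤ 2.
The 2×2 minor from rows 1, 2, columns 1, 2 is (-4)·(-2) - 0·(-8) = 8 - 0 = 8 ≠ 0, so rank(O) = 2.
rank(O) = 2 < n = 3, so the pair (A, C) is not completely observable.

2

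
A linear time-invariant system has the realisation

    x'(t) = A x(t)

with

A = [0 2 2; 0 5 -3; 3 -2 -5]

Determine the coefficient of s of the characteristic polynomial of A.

-37

Expand det(sI - A) for the 3×3 matrix.
p(s) = s^3 - 37s + 48.
(Check: constant term = det(-A) = (-1)^3 det A = 48; coefficient of s^2 = -tr A = 0.)
The coefficient of s is -37.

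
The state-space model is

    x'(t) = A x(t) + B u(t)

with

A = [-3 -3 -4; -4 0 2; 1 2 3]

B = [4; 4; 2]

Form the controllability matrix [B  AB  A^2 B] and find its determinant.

AB = [[-32], [-12], [18]]
A^2B = [[60], [164], [-2]]
Controllability matrix C = [B  AB  A^2B] = [[4, -32, 60], [4, -12, 164], [2, 18, -2]]
Expanding along the first row, det(C) = 4·((-12)·(-2) - 164·18) - (-32)·(4·(-2) - 164·2) + 60·(4·18 - (-12)·2) = 4·(-2928) - (-32)·(-336) + 60·96 = -16704
Since det(C) ≠ 0, rank(C) = 3 and the system is completely controllable.

-16704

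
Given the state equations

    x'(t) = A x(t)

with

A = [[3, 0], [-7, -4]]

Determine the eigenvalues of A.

det(sI - A) = s^2 - (tr A)s + det A, with tr A = 3 + (-4) = -1 and det A = 3·(-4) - 0·(-7) = -12 - 0 = -12.
So p(s) = det(sI - A) = s^2 + s - 12.
Factor s^2 + s - 12: two numbers with sum -1 and product -12 are 3 and -4, so s^2 + s - 12 = (s - 3)(s + 4).
Hence p(s) = (s - 3) (s + 4), with roots -4, 3.
At least one eigenvalue has non-negative real part, so the system is not asymptotically stable.

-4, 3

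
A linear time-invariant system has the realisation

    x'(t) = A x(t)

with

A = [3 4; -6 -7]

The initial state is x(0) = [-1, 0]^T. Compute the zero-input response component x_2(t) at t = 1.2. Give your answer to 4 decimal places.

det(sI - A) = s^2 - (tr A)s + det A, with tr A = 3 + (-7) = -4 and det A = 3·(-7) - 4·(-6) = -21 - (-24) = 3.
So p(s) = det(sI - A) = s^2 + 4s + 3.
Factor s^2 + 4s + 3: two numbers with sum -4 and product 3 are -1 and -3, so s^2 + 4s + 3 = (s + 1)(s + 3).
Hence p(s) = (s + 1) (s + 3), with roots -3, -1.
The eigenvalues -3, -1 are distinct and real, so A is diagonalisable and x(t) = e^{At} x(0) = V diag(e^{λ_i t}) V^{-1} x(0), where the columns of V are the eigenvectors.
λ = -3: A - (-3)I = [[6, 4], [-6, -4]]. Row 1 gives 6·v1 + 4·v2 = 0, so take v_1 = [-2, 3]^T.
λ = -1: A - (-1)I = [[4, 4], [-6, -6]]. Row 1 gives 4·v1 + 4·v2 = 0, so take v_2 = [1, -1]^T.
V = [v_1 v_2] = [[-2, 1], [3, -1]] has det V = -1, so V^{-1} = adj(V)/det V = [[1, 1], [3, 2]].
Modal coordinates z(0) = V^{-1} x(0): 1·(-1) + 1·0 = -1; 3·(-1) + 2·0 = -3; so z(0) = [-1, -3]^T.
x_2(t) = Σ_i (v_i)_2 · z_i(0) · e^{λ_i t} (row 2 of V times the modal terms).
x_2(1.2) = 3·(-1)·e^{-3·1.2} + (-1)·(-3)·e^{-1·1.2} = (-3)·0.027324 + 3·0.301194 = 0.8216.

0.8216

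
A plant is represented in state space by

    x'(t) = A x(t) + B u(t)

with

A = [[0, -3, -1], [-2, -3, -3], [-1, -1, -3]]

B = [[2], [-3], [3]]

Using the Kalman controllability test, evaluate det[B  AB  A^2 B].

AB = [[6], [-4], [-8]]
A^2B = [[20], [24], [22]]
Controllability matrix C = [B  AB  A^2B] = [[2, 6, 20], [-3, -4, 24], [3, -8, 22]]
Expanding along the first row, det(C) = 2·((-4)·22 - 24·(-8)) - 6·((-3)·22 - 24·3) + 20·((-3)·(-8) - (-4)·3) = 2·104 - 6·(-138) + 20·36 = 1756
Since det(C) ≠ 0, rank(C) = 3 and the system is completely controllable.

1756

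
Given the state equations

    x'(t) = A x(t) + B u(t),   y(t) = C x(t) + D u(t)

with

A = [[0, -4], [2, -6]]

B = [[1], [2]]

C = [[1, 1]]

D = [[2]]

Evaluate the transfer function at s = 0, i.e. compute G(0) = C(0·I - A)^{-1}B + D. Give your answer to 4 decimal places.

2.0000

G(0) = C(-A)^{-1}B + D = -C A^{-1} B + D.
det A = 8, so A^{-1} = (1/8)·adj(A) = [[-3/4, 1/2], [-1/4, 0]]
A^{-1} B = [1/4, -1/4]^T
C A^{-1} B = 0
G(0) = D - C A^{-1} B = 2 - (0) = 2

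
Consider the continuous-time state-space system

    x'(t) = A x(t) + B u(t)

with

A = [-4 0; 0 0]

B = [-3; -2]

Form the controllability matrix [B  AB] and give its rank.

AB = [[12], [0]]
Controllability matrix C = [B  AB] = [[-3, 12], [-2, 0]]
det(C) = (-3)·0 - 12·(-2) = 0 - (-24) = 24 ≠ 0, so rank(C) = 2.
rank(C) = 2 = n, so the pair (A, B) is completely controllable.

2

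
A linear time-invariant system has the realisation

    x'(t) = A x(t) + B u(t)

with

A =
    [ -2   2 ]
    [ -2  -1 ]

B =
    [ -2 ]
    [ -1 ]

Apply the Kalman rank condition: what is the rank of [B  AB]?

AB = [[2], [5]]
Controllability matrix C = [B  AB] = [[-2, 2], [-1, 5]]
det(C) = (-2)·5 - 2·(-1) = -10 - (-2) = -8 ≠ 0, so rank(C) = 2.
rank(C) = 2 = n, so the pair (A, B) is completely controllable.

2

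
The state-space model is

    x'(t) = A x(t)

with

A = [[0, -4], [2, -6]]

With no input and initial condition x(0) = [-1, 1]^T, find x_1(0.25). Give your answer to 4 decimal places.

det(sI - A) = s^2 - (tr A)s + det A, with tr A = 0 + (-6) = -6 and det A = 0·(-6) - (-4)·2 = 0 - (-8) = 8.
So p(s) = det(sI - A) = s^2 + 6s + 8.
Factor s^2 + 6s + 8: two numbers with sum -6 and product 8 are -2 and -4, so s^2 + 6s + 8 = (s + 2)(s + 4).
Hence p(s) = (s + 2) (s + 4), with roots -4, -2.
The eigenvalues -4, -2 are distinct and real, so A is diagonalisable and x(t) = e^{At} x(0) = V diag(e^{λ_i t}) V^{-1} x(0), where the columns of V are the eigenvectors.
λ = -4: A - (-4)I = [[4, -4], [2, -2]]. Row 1 gives 4·v1 + (-4)·v2 = 0, so take v_1 = [1, 1]^T.
λ = -2: A - (-2)I = [[2, -4], [2, -4]]. Row 1 gives 2·v1 + (-4)·v2 = 0, so take v_2 = [-2, -1]^T.
V = [v_1 v_2] = [[1, -2], [1, -1]] has det V = 1, so V^{-1} = adj(V)/det V = [[-1, 2], [-1, 1]].
Modal coordinates z(0) = V^{-1} x(0): (-1)·(-1) + 2·1 = 3; (-1)·(-1) + 1·1 = 2; so z(0) = [3, 2]^T.
x_1(t) = Σ_i (v_i)_1 · z_i(0) · e^{λ_i t} (row 1 of V times the modal terms).
x_1(0.25) = 1·3·e^{-4·0.25} + (-2)·2·e^{-2·0.25} = 3·0.367879 + (-4)·0.606531 = -1.3225.

-1.3225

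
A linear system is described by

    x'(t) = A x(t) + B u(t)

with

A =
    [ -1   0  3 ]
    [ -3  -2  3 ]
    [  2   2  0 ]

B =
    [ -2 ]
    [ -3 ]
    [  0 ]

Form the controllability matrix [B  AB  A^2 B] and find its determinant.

-264

AB = [[2], [12], [-10]]
A^2B = [[-32], [-60], [28]]
Controllability matrix C = [B  AB  A^2B] = [[-2, 2, -32], [-3, 12, -60], [0, -10, 28]]
Expanding along the first row, det(C) = (-2)·(12·28 - (-60)·(-10)) - 2·((-3)·28 - (-60)·0) + (-32)·((-3)·(-10) - 12·0) = (-2)·(-264) - 2·(-84) + (-32)·30 = -264
Since det(C) ≠ 0, rank(C) = 3 and the system is completely controllable.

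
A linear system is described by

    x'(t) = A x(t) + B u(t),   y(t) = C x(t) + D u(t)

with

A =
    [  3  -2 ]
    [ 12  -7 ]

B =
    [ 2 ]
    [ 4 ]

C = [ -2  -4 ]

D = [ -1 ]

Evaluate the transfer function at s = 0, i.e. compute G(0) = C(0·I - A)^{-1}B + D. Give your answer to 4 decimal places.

G(0) = C(-A)^{-1}B + D = -C A^{-1} B + D.
det A = 3, so A^{-1} = (1/3)·adj(A) = [[-7/3, 2/3], [-4, 1]]
A^{-1} B = [-2, -4]^T
C A^{-1} B = 20
G(0) = D - C A^{-1} B = -1 - (20) = -21

-21.0000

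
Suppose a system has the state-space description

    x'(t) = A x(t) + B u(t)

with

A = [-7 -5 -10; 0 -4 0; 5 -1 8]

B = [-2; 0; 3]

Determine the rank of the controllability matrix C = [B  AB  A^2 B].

2

AB = [[-16], [0], [14]]
A^2B = [[-28], [0], [32]]
Controllability matrix C = [B  AB  A^2B] = [[-2, -16, -28], [0, 0, 0], [3, 14, 32]]
Row 2 of C is identically zero, so rank(C) ≤ 2.
The 2×2 minor from rows 1, 3, columns 1, 2 is (-2)·14 - (-16)·3 = -28 - (-48) = 20 ≠ 0, so rank(C) = 2.
rank(C) = 2 < n = 3, so the pair (A, B) is not completely controllable.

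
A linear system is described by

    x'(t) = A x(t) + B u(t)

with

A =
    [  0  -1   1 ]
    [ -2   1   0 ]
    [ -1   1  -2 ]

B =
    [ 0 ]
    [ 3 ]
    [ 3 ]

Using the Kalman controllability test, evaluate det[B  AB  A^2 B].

AB = [[0], [3], [-3]]
A^2B = [[-6], [3], [9]]
Controllability matrix C = [B  AB  A^2B] = [[0, 0, -6], [3, 3, 3], [3, -3, 9]]
Expanding along the first row, det(C) = 0·(3·9 - 3·(-3)) - 0·(3·9 - 3·3) + (-6)·(3·(-3) - 3·3) = 0·36 - 0·18 + (-6)·(-18) = 108
Since det(C) ≠ 0, rank(C) = 3 and the system is completely controllable.

108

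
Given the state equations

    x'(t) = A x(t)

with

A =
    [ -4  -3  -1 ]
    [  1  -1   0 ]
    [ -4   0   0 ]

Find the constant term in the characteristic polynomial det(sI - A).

-4

Expand det(sI - A) for the 3×3 matrix.
p(s) = s^3 + 5s^2 + 3s - 4.
(Check: constant term = det(-A) = (-1)^3 det A = -4; coefficient of s^2 = -tr A = 5.)
The constant term is -4.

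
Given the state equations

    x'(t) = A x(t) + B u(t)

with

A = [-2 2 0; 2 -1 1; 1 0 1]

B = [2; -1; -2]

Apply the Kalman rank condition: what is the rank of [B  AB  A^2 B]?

3

AB = [[-6], [3], [0]]
A^2B = [[18], [-15], [-6]]
Controllability matrix C = [B  AB  A^2B] = [[2, -6, 18], [-1, 3, -15], [-2, 0, -6]]
det(C) = 2·(3·(-6) - (-15)·0) - (-6)·((-1)·(-6) - (-15)·(-2)) + 18·((-1)·0 - 3·(-2)) = 2·(-18) - (-6)·(-24) + 18·6 = -72 ≠ 0, so rank(C) = 3.
rank(C) = 3 = n, so the pair (A, B) is completely controllable.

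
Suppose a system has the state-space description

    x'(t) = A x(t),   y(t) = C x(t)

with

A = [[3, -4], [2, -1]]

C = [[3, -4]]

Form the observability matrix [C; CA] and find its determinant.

-20

CA = [[1, -8]]
Observability matrix O = [C; CA] = [[3, -4], [1, -8]]
det(O) = 3·(-8) - (-4)·1 = -24 - (-4) = -20
Since det(O) ≠ 0, rank(O) = 2 and the system is completely observable.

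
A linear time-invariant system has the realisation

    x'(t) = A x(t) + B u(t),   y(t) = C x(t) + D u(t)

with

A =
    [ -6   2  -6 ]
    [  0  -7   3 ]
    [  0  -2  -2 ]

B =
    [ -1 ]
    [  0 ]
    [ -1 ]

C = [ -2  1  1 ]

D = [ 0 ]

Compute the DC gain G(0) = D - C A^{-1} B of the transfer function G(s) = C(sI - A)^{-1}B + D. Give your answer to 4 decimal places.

G(0) = C(-A)^{-1}B + D = -C A^{-1} B + D.
det A = -120, so A^{-1} = (1/-120)·adj(A) = [[-1/6, -2/15, 3/10], [0, -1/10, -3/20], [0, 1/10, -7/20]]
A^{-1} B = [-2/15, 3/20, 7/20]^T
C A^{-1} B = 23/30
G(0) = D - C A^{-1} B = 0 - (23/30) = -23/30 ≈ -0.7667

-0.7667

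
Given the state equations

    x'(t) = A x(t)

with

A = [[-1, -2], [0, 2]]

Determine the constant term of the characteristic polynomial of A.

For a 2×2 matrix, det(sI - A) = s^2 - (tr A)s + det A.
tr A = 1, det A = -2.
So p(s) = s^2 - s - 2.
The constant term is -2.

-2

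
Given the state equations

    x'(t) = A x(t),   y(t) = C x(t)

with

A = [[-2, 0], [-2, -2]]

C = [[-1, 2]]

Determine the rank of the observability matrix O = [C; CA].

CA = [[-2, -4]]
Observability matrix O = [C; CA] = [[-1, 2], [-2, -4]]
det(O) = (-1)·(-4) - 2·(-2) = 4 - (-4) = 8 ≠ 0, so rank(O) = 2.
rank(O) = 2 = n, so the pair (A, C) is completely observable.

2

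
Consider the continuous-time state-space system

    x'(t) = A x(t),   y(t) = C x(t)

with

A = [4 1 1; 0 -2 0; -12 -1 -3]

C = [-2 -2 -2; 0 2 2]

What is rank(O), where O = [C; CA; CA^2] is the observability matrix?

CA = [[16, 4, 4], [-24, -6, -6]]
CA^2 = [[16, 4, 4], [-24, -6, -6]]
Observability matrix O = [C; CA; CA^2] = [[-2, -2, -2], [0, 2, 2], [16, 4, 4], [-24, -6, -6], [16, 4, 4], [-24, -6, -6]]
The columns c1, c2, c3 of O are linearly dependent: -c2 + c3 = 0 (check each entry), so rank(O) ≤ 2.
The 2×2 minor from rows 1, 2, columns 1, 2 is (-2)·2 - (-2)·0 = -4 - 0 = -4 ≠ 0, so rank(O) = 2.
rank(O) = 2 < n = 3, so the pair (A, C) is not completely observable.

2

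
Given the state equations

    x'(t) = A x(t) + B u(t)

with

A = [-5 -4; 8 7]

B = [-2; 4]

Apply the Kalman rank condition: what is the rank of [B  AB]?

1

AB = [[-6], [12]]
Controllability matrix C = [B  AB] = [[-2, -6], [4, 12]]
Every column of C is a scalar multiple of column 1 = [-2, 4] (multipliers 1, 3), so the columns span a one-dimensional space.
C ≠ 0, hence rank(C) = 1.
rank(C) = 1 < n = 2, so the pair (A, B) is not completely controllable.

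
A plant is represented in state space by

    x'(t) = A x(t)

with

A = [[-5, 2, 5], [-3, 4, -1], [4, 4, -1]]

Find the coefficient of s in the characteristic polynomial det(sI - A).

-29

Expand det(sI - A) for the 3×3 matrix.
p(s) = s^3 + 2s^2 - 29s + 154.
(Check: constant term = det(-A) = (-1)^3 det A = 154; coefficient of s^2 = -tr A = 2.)
The coefficient of s is -29.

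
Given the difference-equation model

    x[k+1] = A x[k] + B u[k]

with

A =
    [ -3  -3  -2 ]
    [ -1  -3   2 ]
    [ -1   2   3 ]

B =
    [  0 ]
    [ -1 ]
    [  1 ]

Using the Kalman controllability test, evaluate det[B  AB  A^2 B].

AB = [[1], [5], [1]]
A^2B = [[-20], [-14], [12]]
Controllability matrix C = [B  AB  A^2B] = [[0, 1, -20], [-1, 5, -14], [1, 1, 12]]
Expanding along the first row, det(C) = 0·(5·12 - (-14)·1) - 1·((-1)·12 - (-14)·1) + (-20)·((-1)·1 - 5·1) = 0·74 - 1·2 + (-20)·(-6) = 118
Since det(C) ≠ 0, rank(C) = 3 and the system is completely controllable.

118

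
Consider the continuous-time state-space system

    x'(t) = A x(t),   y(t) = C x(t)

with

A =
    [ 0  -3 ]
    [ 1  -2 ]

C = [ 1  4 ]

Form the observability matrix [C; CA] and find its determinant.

CA = [[4, -11]]
Observability matrix O = [C; CA] = [[1, 4], [4, -11]]
det(O) = 1·(-11) - 4·4 = -11 - 16 = -27
Since det(O) ≠ 0, rank(O) = 2 and the system is completely observable.

-27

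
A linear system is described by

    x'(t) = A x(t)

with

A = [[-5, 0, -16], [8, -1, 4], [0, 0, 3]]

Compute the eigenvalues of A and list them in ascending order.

-5, -1, 3

det(sI - A) = s^3 - (tr A)s^2 + (M11 + M22 + M33)s - det A, where Mii is the 2×2 principal minor of A obtained by deleting row i and column i.
tr A = (-5) + (-1) + 3 = -3; M11 = (-1)·3 - 4·0 = -3 - 0 = -3; M22 = (-5)·3 - (-16)·0 = -15 - 0 = -15; M33 = (-5)·(-1) - 0·8 = 5 - 0 = 5; sum of minors = -13.
det A = (-5)·((-1)·3 - 4·0) - 0·(8·3 - 4·0) + (-16)·(8·0 - (-1)·0) = (-5)·(-3) - 0·24 + (-16)·0 = 15.
So p(s) = det(sI - A) = s^3 + 3s^2 - 13s - 15.
Rational-root test: any integer root divides -15. Testing small divisors, s = -1 works: p(-1) = -1 + 3 + 13 + (-15) = 0, so (s + 1) is a factor.
Dividing, p(s) = (s + 1)(s^2 + 2s - 15).
Factor s^2 + 2s - 15: two numbers with sum -2 and product -15 are 3 and -5, so s^2 + 2s - 15 = (s - 3)(s + 5).
Hence p(s) = (s - 3) (s + 1) (s + 5), with roots -5, -1, 3.
At least one eigenvalue has non-negative real part, so the system is not asymptotically stable.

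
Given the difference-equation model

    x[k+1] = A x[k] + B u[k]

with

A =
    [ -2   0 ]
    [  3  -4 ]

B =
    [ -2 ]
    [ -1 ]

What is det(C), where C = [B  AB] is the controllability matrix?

8

AB = [[4], [-2]]
Controllability matrix C = [B  AB] = [[-2, 4], [-1, -2]]
det(C) = (-2)·(-2) - 4·(-1) = 4 - (-4) = 8
Since det(C) ≠ 0, rank(C) = 2 and the system is completely controllable.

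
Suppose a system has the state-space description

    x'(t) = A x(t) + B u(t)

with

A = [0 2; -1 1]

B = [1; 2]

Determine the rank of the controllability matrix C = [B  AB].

2

AB = [[4], [1]]
Controllability matrix C = [B  AB] = [[1, 4], [2, 1]]
det(C) = 1·1 - 4·2 = 1 - 8 = -7 ≠ 0, so rank(C) = 2.
rank(C) = 2 = n, so the pair (A, B) is completely controllable.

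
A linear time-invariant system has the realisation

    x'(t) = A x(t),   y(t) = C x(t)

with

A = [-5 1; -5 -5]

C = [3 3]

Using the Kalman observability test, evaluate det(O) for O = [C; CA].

CA = [[-30, -12]]
Observability matrix O = [C; CA] = [[3, 3], [-30, -12]]
det(O) = 3·(-12) - 3·(-30) = -36 - (-90) = 54
Since det(O) ≠ 0, rank(O) = 2 and the system is completely observable.

54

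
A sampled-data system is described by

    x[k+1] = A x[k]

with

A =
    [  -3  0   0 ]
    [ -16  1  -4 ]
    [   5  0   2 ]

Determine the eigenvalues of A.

-3, 1, 2

det(zI - A) = z^3 - (tr A)z^2 + (M11 + M22 + M33)z - det A, where Mii is the 2×2 principal minor of A obtained by deleting row i and column i.
tr A = (-3) + 1 + 2 = 0; M11 = 1·2 - (-4)·0 = 2 - 0 = 2; M22 = (-3)·2 - 0·5 = -6 - 0 = -6; M33 = (-3)·1 - 0·(-16) = -3 - 0 = -3; sum of minors = -7.
det A = (-3)·(1·2 - (-4)·0) - 0·((-16)·2 - (-4)·5) + 0·((-16)·0 - 1·5) = (-3)·2 - 0·(-12) + 0·(-5) = -6.
So p(z) = det(zI - A) = z^3 - 7z + 6.
Rational-root test: any integer root divides 6. Testing small divisors, z = 1 works: p(1) = 1 + 0 + (-7) + 6 = 0, so (z - 1) is a factor.
Dividing, p(z) = (z - 1)(z^2 + z - 6).
Factor z^2 + z - 6: two numbers with sum -1 and product -6 are 2 and -3, so z^2 + z - 6 = (z - 2)(z + 3).
Hence p(z) = (z - 2) (z - 1) (z + 3), with roots -3, 1, 2.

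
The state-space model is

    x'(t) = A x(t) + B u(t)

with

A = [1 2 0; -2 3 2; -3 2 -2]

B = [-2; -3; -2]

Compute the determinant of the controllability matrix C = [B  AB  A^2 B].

AB = [[-8], [-9], [4]]
A^2B = [[-26], [-3], [-2]]
Controllability matrix C = [B  AB  A^2B] = [[-2, -8, -26], [-3, -9, -3], [-2, 4, -2]]
Expanding along the first row, det(C) = (-2)·((-9)·(-2) - (-3)·4) - (-8)·((-3)·(-2) - (-3)·(-2)) + (-26)·((-3)·4 - (-9)·(-2)) = (-2)·30 - (-8)·0 + (-26)·(-30) = 720
Since det(C) ≠ 0, rank(C) = 3 and the system is completely controllable.

720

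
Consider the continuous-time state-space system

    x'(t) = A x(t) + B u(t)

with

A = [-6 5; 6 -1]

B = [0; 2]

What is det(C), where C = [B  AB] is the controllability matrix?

-20

AB = [[10], [-2]]
Controllability matrix C = [B  AB] = [[0, 10], [2, -2]]
det(C) = 0·(-2) - 10·2 = 0 - 20 = -20
Since det(C) ≠ 0, rank(C) = 2 and the system is completely controllable.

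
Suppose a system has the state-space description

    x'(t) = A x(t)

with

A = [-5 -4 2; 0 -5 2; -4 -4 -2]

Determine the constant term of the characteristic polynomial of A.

Expand det(sI - A) for the 3×3 matrix.
p(s) = s^3 + 12s^2 + 61s + 98.
(Check: constant term = det(-A) = (-1)^3 det A = 98; coefficient of s^2 = -tr A = 12.)
The constant term is 98.

98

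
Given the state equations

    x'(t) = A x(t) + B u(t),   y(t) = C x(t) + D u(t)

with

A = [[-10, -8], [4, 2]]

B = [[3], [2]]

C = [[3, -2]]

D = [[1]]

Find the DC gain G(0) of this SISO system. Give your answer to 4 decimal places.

G(0) = C(-A)^{-1}B + D = -C A^{-1} B + D.
det A = 12, so A^{-1} = (1/12)·adj(A) = [[1/6, 2/3], [-1/3, -5/6]]
A^{-1} B = [11/6, -8/3]^T
C A^{-1} B = 65/6
G(0) = D - C A^{-1} B = 1 - (65/6) = -59/6 ≈ -9.8333

-9.8333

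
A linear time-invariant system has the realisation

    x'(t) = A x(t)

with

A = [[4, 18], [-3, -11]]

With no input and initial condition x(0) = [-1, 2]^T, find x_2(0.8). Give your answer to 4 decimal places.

-0.5141

det(sI - A) = s^2 - (tr A)s + det A, with tr A = 4 + (-11) = -7 and det A = 4·(-11) - 18·(-3) = -44 - (-54) = 10.
So p(s) = det(sI - A) = s^2 + 7s + 10.
Factor s^2 + 7s + 10: two numbers with sum -7 and product 10 are -2 and -5, so s^2 + 7s + 10 = (s + 2)(s + 5).
Hence p(s) = (s + 2) (s + 5), with roots -5, -2.
The eigenvalues -5, -2 are distinct and real, so A is diagonalisable and x(t) = e^{At} x(0) = V diag(e^{λ_i t}) V^{-1} x(0), where the columns of V are the eigenvectors.
λ = -5: A - (-5)I = [[9, 18], [-3, -6]]. Row 1 gives 9·v1 + 18·v2 = 0, so take v_1 = [2, -1]^T.
λ = -2: A - (-2)I = [[6, 18], [-3, -9]]. Row 1 gives 6·v1 + 18·v2 = 0, so take v_2 = [3, -1]^T.
V = [v_1 v_2] = [[2, 3], [-1, -1]] has det V = 1, so V^{-1} = adj(V)/det V = [[-1, -3], [1, 2]].
Modal coordinates z(0) = V^{-1} x(0): (-1)·(-1) + (-3)·2 = -5; 1·(-1) + 2·2 = 3; so z(0) = [-5, 3]^T.
x_2(t) = Σ_i (v_i)_2 · z_i(0) · e^{λ_i t} (row 2 of V times the modal terms).
x_2(0.8) = (-1)·(-5)·e^{-5·0.8} + (-1)·3·e^{-2·0.8} = 5·0.018316 + (-3)·0.201897 = -0.5141.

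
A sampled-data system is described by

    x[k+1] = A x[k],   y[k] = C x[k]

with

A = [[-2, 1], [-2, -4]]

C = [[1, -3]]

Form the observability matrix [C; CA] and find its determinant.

CA = [[4, 13]]
Observability matrix O = [C; CA] = [[1, -3], [4, 13]]
det(O) = 1·13 - (-3)·4 = 13 - (-12) = 25
Since det(O) ≠ 0, rank(O) = 2 and the system is completely observable.

25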